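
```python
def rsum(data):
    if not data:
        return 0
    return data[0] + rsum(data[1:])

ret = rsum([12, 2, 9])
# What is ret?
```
Call trace:
rsum(data=[12, 2, 9])
  rsum(data=[2, 9])
    rsum(data=[9])
      rsum(data=[])
      -> return 0
    -> return 9
  -> return 11
-> return 23

Final answer: 23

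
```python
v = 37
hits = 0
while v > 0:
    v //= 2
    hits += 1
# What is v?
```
Trace:
  v=37
  v=37, hits=0
  v=18, hits=1
  v=9, hits=2
  v=4, hits=3
  v=2, hits=4
  v=1, hits=5
  v=0, hits=6

Final answer: 0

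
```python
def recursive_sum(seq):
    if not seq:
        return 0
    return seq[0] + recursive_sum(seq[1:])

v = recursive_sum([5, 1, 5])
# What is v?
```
Call trace:
recursive_sum(seq=[5, 1, 5])
  recursive_sum(seq=[1, 5])
    recursive_sum(seq=[5])
      recursive_sum(seq=[])
      -> return 0
    -> return 5
  -> return 6
-> return 11

Final answer: 11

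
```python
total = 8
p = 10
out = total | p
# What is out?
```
Trace:
  total=8
  total=8, p=10
  total=8, p=10, out=10

Final answer: 10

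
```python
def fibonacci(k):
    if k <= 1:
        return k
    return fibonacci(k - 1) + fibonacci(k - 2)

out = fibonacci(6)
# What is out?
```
Call trace (a repeated sub-call is expanded the first time; later identical calls just restate its return value):
fibonacci(k=6)
  fibonacci(k=5)
    fibonacci(k=4)
      fibonacci(k=3)
        fibonacci(k=2)
          fibonacci(k=1)
          -> return 1
          fibonacci(k=0)
          -> return 0
        -> return 1
        fibonacci(k=1)
        -> return 1
      -> return 2
      fibonacci(k=2) -> return 1  (same call as traced above)
    -> return 3
    fibonacci(k=3) -> return 2  (same call as traced above)
  -> return 5
  fibonacci(k=4) -> return 3  (same call as traced above)
-> return 8

Final answer: 8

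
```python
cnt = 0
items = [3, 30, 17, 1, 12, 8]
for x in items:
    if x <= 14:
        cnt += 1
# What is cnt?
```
Trace:
  cnt=0
  cnt=1, x=3
  cnt=1, x=30
  cnt=1, x=17
  cnt=2, x=1
  cnt=3, x=12
  cnt=4, x=8

Final answer: 4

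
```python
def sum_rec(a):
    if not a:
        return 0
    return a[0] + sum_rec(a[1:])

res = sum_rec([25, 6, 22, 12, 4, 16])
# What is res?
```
Call trace:
sum_rec(a=[25, 6, 22, 12, 4, 16])
  sum_rec(a=[6, 22, 12, 4, 16])
    sum_rec(a=[22, 12, 4, 16])
      sum_rec(a=[12, 4, 16])
        sum_rec(a=[4, 16])
          sum_rec(a=[16])
            sum_rec(a=[])
            -> return 0
          -> return 16
        -> return 20
      -> return 32
    -> return 54
  -> return 60
-> return 85

Final answer: 85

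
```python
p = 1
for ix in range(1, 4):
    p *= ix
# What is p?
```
Trace:
  p=1
  p=1, ix=1
  p=2, ix=2
  p=6, ix=3

Final answer: 6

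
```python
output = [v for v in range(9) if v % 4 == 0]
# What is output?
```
Trace:
  v=0
  v=1
  v=2
  v=3
  v=4
  v=5
  v=6
  v=7
  v=8
  output=[0, 4, 8]

Final answer: [0, 4, 8]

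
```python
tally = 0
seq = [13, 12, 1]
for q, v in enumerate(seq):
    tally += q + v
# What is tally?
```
Trace:
  tally=0
  tally=13, q=0, v=13
  tally=26, q=1, v=12
  tally=29, q=2, v=1

Final answer: 29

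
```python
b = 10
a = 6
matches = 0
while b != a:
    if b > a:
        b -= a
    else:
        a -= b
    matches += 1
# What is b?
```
Trace:
  b=10
  b=10, a=6
  b=10, a=6, matches=0
  b=4, a=6, matches=1
  b=4, a=2, matches=2
  b=2, a=2, matches=3

Final answer: 2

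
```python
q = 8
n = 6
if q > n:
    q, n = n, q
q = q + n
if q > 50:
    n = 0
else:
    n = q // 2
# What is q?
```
Trace:
  q=8
  q=8, n=6
  q=6, n=8
  q=14, n=8
  q=14, n=7

Final answer: 14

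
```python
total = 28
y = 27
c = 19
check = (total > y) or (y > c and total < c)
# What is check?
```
Trace:
  total=28
  total=28, y=27
  total=28, y=27, c=19
  total=28, y=27, c=19, check=True

Final answer: True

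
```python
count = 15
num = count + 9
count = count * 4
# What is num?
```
Trace:
  count=15
  count=15, num=24
  count=60, num=24

Final answer: 24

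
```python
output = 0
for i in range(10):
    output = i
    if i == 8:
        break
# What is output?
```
Trace:
  output=0
  output=0, i=0
  output=1, i=1
  output=2, i=2
  output=3, i=3
  output=4, i=4
  output=5, i=5
  output=6, i=6
  output=7, i=7
  output=8, i=8

Final answer: 8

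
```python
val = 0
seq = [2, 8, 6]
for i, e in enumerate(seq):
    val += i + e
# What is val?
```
Trace:
  val=0
  val=2, i=0, e=2
  val=11, i=1, e=8
  val=19, i=2, e=6

Final answer: 19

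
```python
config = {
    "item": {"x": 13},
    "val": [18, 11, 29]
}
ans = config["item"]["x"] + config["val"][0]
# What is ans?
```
Trace:
  config={'item': {'x': 13}, 'val': [18, 11, 29]}
  config={'item': {'x': 13}, 'val': [18, 11, 29]}, ans=31

Final answer: 31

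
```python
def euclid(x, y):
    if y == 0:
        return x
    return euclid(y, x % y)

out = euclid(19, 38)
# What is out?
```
Call trace:
euclid(x=19, y=38)
  euclid(x=38, y=19)
    euclid(x=19, y=0)
    -> return 19
  -> return 19
-> return 19

Final answer: 19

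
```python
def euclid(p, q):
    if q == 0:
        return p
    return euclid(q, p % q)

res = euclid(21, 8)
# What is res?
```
Call trace:
euclid(p=21, q=8)
  euclid(p=8, q=5)
    euclid(p=5, q=3)
      euclid(p=3, q=2)
        euclid(p=2, q=1)
          euclid(p=1, q=0)
          -> return 1
        -> return 1
      -> return 1
    -> return 1
  -> return 1
-> return 1

Final answer: 1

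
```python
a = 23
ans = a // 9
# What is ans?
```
Trace:
  a=23
  a=23, ans=2

Final answer: 2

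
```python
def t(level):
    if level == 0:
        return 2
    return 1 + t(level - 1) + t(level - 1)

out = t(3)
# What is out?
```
Call trace (a repeated sub-call is expanded the first time; later identical calls just restate its return value):
t(level=3)
  t(level=2)
    t(level=1)
      t(level=0)
      -> return 2
      t(level=0)
      -> return 2
    -> return 5
    t(level=1) -> return 5  (same call as traced above)
  -> return 11
  t(level=2) -> return 11  (same call as traced above)
-> return 23

Final answer: 23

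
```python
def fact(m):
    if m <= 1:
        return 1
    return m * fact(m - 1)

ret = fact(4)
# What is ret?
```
Call trace:
fact(m=4)
  fact(m=3)
    fact(m=2)
      fact(m=1)
      -> return 1
    -> return 2
  -> return 6
-> return 24

Final answer: 24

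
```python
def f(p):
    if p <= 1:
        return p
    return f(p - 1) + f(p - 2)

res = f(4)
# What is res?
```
Call trace (a repeated sub-call is expanded the first time; later identical calls just restate its return value):
f(p=4)
  f(p=3)
    f(p=2)
      f(p=1)
      -> return 1
      f(p=0)
      -> return 0
    -> return 1
    f(p=1)
    -> return 1
  -> return 2
  f(p=2) -> return 1  (same call as traced above)
-> return 3

Final answer: 3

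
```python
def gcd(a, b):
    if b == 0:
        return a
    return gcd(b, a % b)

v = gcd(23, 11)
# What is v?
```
Call trace:
gcd(a=23, b=11)
  gcd(a=11, b=1)
    gcd(a=1, b=0)
    -> return 1
  -> return 1
-> return 1

Final answer: 1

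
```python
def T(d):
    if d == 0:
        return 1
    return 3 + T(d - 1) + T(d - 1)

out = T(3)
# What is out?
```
Call trace (a repeated sub-call is expanded the first time; later identical calls just restate its return value):
T(d=3)
  T(d=2)
    T(d=1)
      T(d=0)
      -> return 1
      T(d=0)
      -> return 1
    -> return 5
    T(d=1) -> return 5  (same call as traced above)
  -> return 13
  T(d=2) -> return 13  (same call as traced above)
-> return 29

Final answer: 29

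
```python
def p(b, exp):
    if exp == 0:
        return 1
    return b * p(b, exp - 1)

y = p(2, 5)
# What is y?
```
Call trace:
p(b=2, exp=5)
  p(b=2, exp=4)
    p(b=2, exp=3)
      p(b=2, exp=2)
        p(b=2, exp=1)
          p(b=2, exp=0)
          -> return 1
        -> return 2
      -> return 4
    -> return 8
  -> return 16
-> return 32

Final answer: 32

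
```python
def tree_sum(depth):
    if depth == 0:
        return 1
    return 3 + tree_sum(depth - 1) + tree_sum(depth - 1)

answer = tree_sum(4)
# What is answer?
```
Call trace (a repeated sub-call is expanded the first time; later identical calls just restate its return value):
tree_sum(depth=4)
  tree_sum(depth=3)
    tree_sum(depth=2)
      tree_sum(depth=1)
        tree_sum(depth=0)
        -> return 1
        tree_sum(depth=0)
        -> return 1
      -> return 5
      tree_sum(depth=1) -> return 5  (same call as traced above)
    -> return 13
    tree_sum(depth=2) -> return 13  (same call as traced above)
  -> return 29
  tree_sum(depth=3) -> return 29  (same call as traced above)
-> return 61

Final answer: 61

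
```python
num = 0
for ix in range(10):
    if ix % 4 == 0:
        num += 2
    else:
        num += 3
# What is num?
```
Trace:
  num=0
  num=2, ix=0
  num=5, ix=1
  num=8, ix=2
  num=11, ix=3
  num=13, ix=4
  num=16, ix=5
  num=19, ix=6
  num=22, ix=7
  num=24, ix=8
  num=27, ix=9

Final answer: 27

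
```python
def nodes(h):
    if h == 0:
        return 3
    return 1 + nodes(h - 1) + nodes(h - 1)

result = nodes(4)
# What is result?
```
Call trace (a repeated sub-call is expanded the first time; later identical calls just restate its return value):
nodes(h=4)
  nodes(h=3)
    nodes(h=2)
      nodes(h=1)
        nodes(h=0)
        -> return 3
        nodes(h=0)
        -> return 3
      -> return 7
      nodes(h=1) -> return 7  (same call as traced above)
    -> return 15
    nodes(h=2) -> return 15  (same call as traced above)
  -> return 31
  nodes(h=3) -> return 31  (same call as traced above)
-> return 63

Final answer: 63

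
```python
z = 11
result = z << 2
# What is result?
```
Trace:
  z=11
  z=11, result=44

Final answer: 44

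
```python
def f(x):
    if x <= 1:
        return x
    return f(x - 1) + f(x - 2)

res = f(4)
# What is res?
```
Call trace (a repeated sub-call is expanded the first time; later identical calls just restate its return value):
f(x=4)
  f(x=3)
    f(x=2)
      f(x=1)
      -> return 1
      f(x=0)
      -> return 0
    -> return 1
    f(x=1)
    -> return 1
  -> return 2
  f(x=2) -> return 1  (same call as traced above)
-> return 3

Final answer: 3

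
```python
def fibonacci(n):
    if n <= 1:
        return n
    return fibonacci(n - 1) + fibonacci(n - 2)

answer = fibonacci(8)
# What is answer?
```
Call trace (a repeated sub-call is expanded the first time; later identical calls just restate its return value):
fibonacci(n=8)
  fibonacci(n=7)
    fibonacci(n=6)
      fibonacci(n=5)
        fibonacci(n=4)
          fibonacci(n=3)
            fibonacci(n=2)
              fibonacci(n=1)
              -> return 1
              fibonacci(n=0)
              -> return 0
            -> return 1
            fibonacci(n=1)
            -> return 1
          -> return 2
          fibonacci(n=2) -> return 1  (same call as traced above)
        -> return 3
        fibonacci(n=3) -> return 2  (same call as traced above)
      -> return 5
      fibonacci(n=4) -> return 3  (same call as traced above)
    -> return 8
    fibonacci(n=5) -> return 5  (same call as traced above)
  -> return 13
  fibonacci(n=6) -> return 8  (same call as traced above)
-> return 21

Final answer: 21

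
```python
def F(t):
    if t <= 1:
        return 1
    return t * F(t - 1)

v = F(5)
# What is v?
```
Call trace:
F(t=5)
  F(t=4)
    F(t=3)
      F(t=2)
        F(t=1)
        -> return 1
      -> return 2
    -> return 6
  -> return 24
-> return 120

Final answer: 120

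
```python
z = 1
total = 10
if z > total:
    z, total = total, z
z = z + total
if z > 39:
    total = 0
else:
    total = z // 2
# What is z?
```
Trace:
  z=1
  z=1, total=10
  z=1, total=10
  z=11, total=10
  z=11, total=5

Final answer: 11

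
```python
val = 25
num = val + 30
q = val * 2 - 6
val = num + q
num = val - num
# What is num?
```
Trace:
  val=25
  val=25, num=55
  val=25, num=55, q=44
  val=99, num=55, q=44
  val=99, num=44, q=44

Final answer: 44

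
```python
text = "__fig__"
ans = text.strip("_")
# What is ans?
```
Trace:
  text='__fig__'
  text='__fig__', ans='fig'

Final answer: 'fig'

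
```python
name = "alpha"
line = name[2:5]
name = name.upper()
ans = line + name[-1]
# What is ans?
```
Trace:
  name='alpha'
  name='alpha', line='pha'
  name='ALPHA', line='pha'
  name='ALPHA', line='pha', ans='phaA'

Final answer: 'phaA'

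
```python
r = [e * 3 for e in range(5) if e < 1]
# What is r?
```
Trace:
  e=0
  e=1
  e=2
  e=3
  e=4
  r=[0]

Final answer: [0]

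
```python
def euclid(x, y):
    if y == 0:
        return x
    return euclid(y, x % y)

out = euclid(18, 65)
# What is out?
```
Call trace:
euclid(x=18, y=65)
  euclid(x=65, y=18)
    euclid(x=18, y=11)
      euclid(x=11, y=7)
        euclid(x=7, y=4)
          euclid(x=4, y=3)
            euclid(x=3, y=1)
              euclid(x=1, y=0)
              -> return 1
            -> return 1
          -> return 1
        -> return 1
      -> return 1
    -> return 1
  -> return 1
-> return 1

Final answer: 1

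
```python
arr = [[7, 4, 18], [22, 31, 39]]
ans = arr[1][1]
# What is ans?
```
Trace:
  arr=[[7, 4, 18], [22, 31, 39]]
  arr=[[7, 4, 18], [22, 31, 39]], ans=31

Final answer: 31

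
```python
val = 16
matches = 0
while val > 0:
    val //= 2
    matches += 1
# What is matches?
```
Trace:
  val=16
  val=16, matches=0
  val=8, matches=1
  val=4, matches=2
  val=2, matches=3
  val=1, matches=4
  val=0, matches=5

Final answer: 5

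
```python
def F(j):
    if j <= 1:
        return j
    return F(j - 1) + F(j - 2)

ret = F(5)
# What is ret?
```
Call trace (a repeated sub-call is expanded the first time; later identical calls just restate its return value):
F(j=5)
  F(j=4)
    F(j=3)
      F(j=2)
        F(j=1)
        -> return 1
        F(j=0)
        -> return 0
      -> return 1
      F(j=1)
      -> return 1
    -> return 2
    F(j=2) -> return 1  (same call as traced above)
  -> return 3
  F(j=3) -> return 2  (same call as traced above)
-> return 5

Final answer: 5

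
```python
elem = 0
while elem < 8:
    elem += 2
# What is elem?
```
Trace:
  elem=0
  elem=2
  elem=4
  elem=6
  elem=8

Final answer: 8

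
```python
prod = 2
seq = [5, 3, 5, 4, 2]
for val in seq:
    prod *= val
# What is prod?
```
Trace:
  prod=2
  prod=10, val=5
  prod=30, val=3
  prod=150, val=5
  prod=600, val=4
  prod=1200, val=2

Final answer: 1200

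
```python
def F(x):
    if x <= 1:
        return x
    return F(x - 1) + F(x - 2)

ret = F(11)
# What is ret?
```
Call trace (a repeated sub-call is expanded the first time; later identical calls just restate its return value):
F(x=11)
  F(x=10)
    F(x=9)
      F(x=8)
        F(x=7)
          F(x=6)
            F(x=5)
              F(x=4)
                F(x=3)
                  F(x=2)
                    F(x=1)
                    -> return 1
                    F(x=0)
                    -> return 0
                  -> return 1
                  F(x=1)
                  -> return 1
                -> return 2
                F(x=2) -> return 1  (same call as traced above)
              -> return 3
              F(x=3) -> return 2  (same call as traced above)
            -> return 5
            F(x=4) -> return 3  (same call as traced above)
          -> return 8
          F(x=5) -> return 5  (same call as traced above)
        -> return 13
        F(x=6) -> return 8  (same call as traced above)
      -> return 21
      F(x=7) -> return 13  (same call as traced above)
    -> return 34
    F(x=8) -> return 21  (same call as traced above)
  -> return 55
  F(x=9) -> return 34  (same call as traced above)
-> return 89

Final answer: 89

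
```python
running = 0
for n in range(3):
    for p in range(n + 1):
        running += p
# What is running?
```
Trace:
  running=0
  running=0, n=0, p=0
  running=0, n=1, p=0
  running=1, n=1, p=1
  running=1, n=2, p=0
  running=2, n=2, p=1
  running=4, n=2, p=2

Final answer: 4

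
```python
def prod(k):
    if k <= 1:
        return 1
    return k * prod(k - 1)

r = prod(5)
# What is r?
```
Call trace:
prod(k=5)
  prod(k=4)
    prod(k=3)
      prod(k=2)
        prod(k=1)
        -> return 1
      -> return 2
    -> return 6
  -> return 24
-> return 120

Final answer: 120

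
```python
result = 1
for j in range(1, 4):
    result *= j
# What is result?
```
Trace:
  result=1
  result=1, j=1
  result=2, j=2
  result=6, j=3

Final answer: 6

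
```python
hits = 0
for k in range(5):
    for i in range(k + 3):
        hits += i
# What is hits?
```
Trace:
  hits=0
  hits=0, k=0, i=0
  hits=1, k=0, i=1
  hits=3, k=0, i=2
  hits=3, k=1, i=0
  hits=4, k=1, i=1
  hits=6, k=1, i=2
  hits=9, k=1, i=3
  hits=9, k=2, i=0
  hits=10, k=2, i=1
  hits=12, k=2, i=2
  hits=15, k=2, i=3
  hits=19, k=2, i=4
  hits=19, k=3, i=0
  hits=20, k=3, i=1
  hits=22, k=3, i=2
  hits=25, k=3, i=3
  hits=29, k=3, i=4
  hits=34, k=3, i=5
  hits=34, k=4, i=0
  hits=35, k=4, i=1
  hits=37, k=4, i=2
  hits=40, k=4, i=3
  hits=44, k=4, i=4
  hits=49, k=4, i=5
  hits=55, k=4, i=6

Final answer: 55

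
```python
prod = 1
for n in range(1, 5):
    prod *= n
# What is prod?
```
Trace:
  prod=1
  prod=1, n=1
  prod=2, n=2
  prod=6, n=3
  prod=24, n=4

Final answer: 24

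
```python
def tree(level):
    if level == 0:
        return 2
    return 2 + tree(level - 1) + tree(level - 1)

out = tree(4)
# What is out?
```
Call trace (a repeated sub-call is expanded the first time; later identical calls just restate its return value):
tree(level=4)
  tree(level=3)
    tree(level=2)
      tree(level=1)
        tree(level=0)
        -> return 2
        tree(level=0)
        -> return 2
      -> return 6
      tree(level=1) -> return 6  (same call as traced above)
    -> return 14
    tree(level=2) -> return 14  (same call as traced above)
  -> return 30
  tree(level=3) -> return 30  (same call as traced above)
-> return 62

Final answer: 62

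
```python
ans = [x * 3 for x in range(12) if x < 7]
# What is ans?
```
Trace:
  x=0
  x=1
  x=2
  x=3
  x=4
  x=5
  x=6
  x=7
  x=8
  x=9
  x=10
  x=11
  ans=[0, 3, 6, 9, 12, 15, 18]

Final answer: [0, 3, 6, 9, 12, 15, 18]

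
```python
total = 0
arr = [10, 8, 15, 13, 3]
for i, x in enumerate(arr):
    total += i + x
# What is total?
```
Trace:
  total=0
  total=10, i=0, x=10
  total=19, i=1, x=8
  total=36, i=2, x=15
  total=52, i=3, x=13
  total=59, i=4, x=3

Final answer: 59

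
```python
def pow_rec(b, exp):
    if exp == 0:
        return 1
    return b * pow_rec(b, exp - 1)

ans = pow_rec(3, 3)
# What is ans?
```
Call trace:
pow_rec(b=3, exp=3)
  pow_rec(b=3, exp=2)
    pow_rec(b=3, exp=1)
      pow_rec(b=3, exp=0)
      -> return 1
    -> return 3
  -> return 9
-> return 27

Final answer: 27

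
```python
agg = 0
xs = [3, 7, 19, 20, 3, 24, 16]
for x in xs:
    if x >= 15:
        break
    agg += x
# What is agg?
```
Trace:
  agg=0
  agg=3, x=3
  agg=10, x=7
  agg=10, x=19

Final answer: 10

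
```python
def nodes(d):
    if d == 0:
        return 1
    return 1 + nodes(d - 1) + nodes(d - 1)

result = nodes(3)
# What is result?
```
Call trace (a repeated sub-call is expanded the first time; later identical calls just restate its return value):
nodes(d=3)
  nodes(d=2)
    nodes(d=1)
      nodes(d=0)
      -> return 1
      nodes(d=0)
      -> return 1
    -> return 3
    nodes(d=1) -> return 3  (same call as traced above)
  -> return 7
  nodes(d=2) -> return 7  (same call as traced above)
-> return 15

Final answer: 15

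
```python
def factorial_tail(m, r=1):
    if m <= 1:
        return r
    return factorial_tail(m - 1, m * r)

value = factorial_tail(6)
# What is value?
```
Call trace:
factorial_tail(m=6, r=1)
  factorial_tail(m=5, r=6)
    factorial_tail(m=4, r=30)
      factorial_tail(m=3, r=120)
        factorial_tail(m=2, r=360)
          factorial_tail(m=1, r=720)
          -> return 720
        -> return 720
      -> return 720
    -> return 720
  -> return 720
-> return 720

Final answer: 720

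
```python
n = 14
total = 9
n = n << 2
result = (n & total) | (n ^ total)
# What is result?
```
Trace:
  n=14
  n=14, total=9
  n=56, total=9
  n=56, total=9, result=57

Final answer: 57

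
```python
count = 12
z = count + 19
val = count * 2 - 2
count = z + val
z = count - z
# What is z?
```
Trace:
  count=12
  count=12, z=31
  count=12, z=31, val=22
  count=53, z=31, val=22
  count=53, z=22, val=22

Final answer: 22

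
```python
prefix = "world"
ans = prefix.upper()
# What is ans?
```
Trace:
  prefix='world'
  prefix='world', ans='WORLD'

Final answer: 'WORLD'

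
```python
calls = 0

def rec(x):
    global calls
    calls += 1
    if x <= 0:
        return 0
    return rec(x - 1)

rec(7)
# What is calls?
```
Call trace:
rec(x=7)
  rec(x=6)
    rec(x=5)
      rec(x=4)
        rec(x=3)
          rec(x=2)
            rec(x=1)
              rec(x=0)
              -> return 0
            -> return 0
          -> return 0
        -> return 0
      -> return 0
    -> return 0
  -> return 0
-> return 0

calls is incremented once per call. rec is entered once for each x = 7, 6, 5, 4, 3, 2, 1, 0 (the x <= 0 call returns without recursing), i.e. 7 + 1 calls.
calls = 8

Final answer: 8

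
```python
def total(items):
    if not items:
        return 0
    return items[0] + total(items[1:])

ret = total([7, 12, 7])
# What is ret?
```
Call trace:
total(items=[7, 12, 7])
  total(items=[12, 7])
    total(items=[7])
      total(items=[])
      -> return 0
    -> return 7
  -> return 19
-> return 26

Final answer: 26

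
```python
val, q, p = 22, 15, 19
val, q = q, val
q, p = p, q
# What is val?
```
Trace:
  val=22, q=15, p=19
  val=15, q=22, p=19
  val=15, q=19, p=22

Final answer: 15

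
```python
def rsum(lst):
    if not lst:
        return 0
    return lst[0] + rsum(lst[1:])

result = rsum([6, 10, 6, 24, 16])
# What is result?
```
Call trace:
rsum(lst=[6, 10, 6, 24, 16])
  rsum(lst=[10, 6, 24, 16])
    rsum(lst=[6, 24, 16])
      rsum(lst=[24, 16])
        rsum(lst=[16])
          rsum(lst=[])
          -> return 0
        -> return 16
      -> return 40
    -> return 46
  -> return 56
-> return 62

Final answer: 62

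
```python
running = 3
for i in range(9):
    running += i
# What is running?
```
Trace:
  running=3
  running=3, i=0
  running=4, i=1
  running=6, i=2
  running=9, i=3
  running=13, i=4
  running=18, i=5
  running=24, i=6
  running=31, i=7
  running=39, i=8

Final answer: 39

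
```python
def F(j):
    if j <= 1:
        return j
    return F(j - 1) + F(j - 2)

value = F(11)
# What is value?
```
Call trace (a repeated sub-call is expanded the first time; later identical calls just restate its return value):
F(j=11)
  F(j=10)
    F(j=9)
      F(j=8)
        F(j=7)
          F(j=6)
            F(j=5)
              F(j=4)
                F(j=3)
                  F(j=2)
                    F(j=1)
                    -> return 1
                    F(j=0)
                    -> return 0
                  -> return 1
                  F(j=1)
                  -> return 1
                -> return 2
                F(j=2) -> return 1  (same call as traced above)
              -> return 3
              F(j=3) -> return 2  (same call as traced above)
            -> return 5
            F(j=4) -> return 3  (same call as traced above)
          -> return 8
          F(j=5) -> return 5  (same call as traced above)
        -> return 13
        F(j=6) -> return 8  (same call as traced above)
      -> return 21
      F(j=7) -> return 13  (same call as traced above)
    -> return 34
    F(j=8) -> return 21  (same call as traced above)
  -> return 55
  F(j=9) -> return 34  (same call as traced above)
-> return 89

Final answer: 89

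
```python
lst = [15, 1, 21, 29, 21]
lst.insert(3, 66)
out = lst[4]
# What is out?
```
Trace:
  lst=[15, 1, 21, 29, 21]
  lst=[15, 1, 21, 66, 29, 21]
  lst=[15, 1, 21, 66, 29, 21], out=29

Final answer: 29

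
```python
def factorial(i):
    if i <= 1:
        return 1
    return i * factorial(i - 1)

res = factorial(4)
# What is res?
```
Call trace:
factorial(i=4)
  factorial(i=3)
    factorial(i=2)
      factorial(i=1)
      -> return 1
    -> return 2
  -> return 6
-> return 24

Final answer: 24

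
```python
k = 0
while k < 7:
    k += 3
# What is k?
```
Trace:
  k=0
  k=3
  k=6
  k=9

Final answer: 9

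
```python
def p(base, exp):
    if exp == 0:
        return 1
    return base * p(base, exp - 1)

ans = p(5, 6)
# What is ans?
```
Call trace:
p(base=5, exp=6)
  p(base=5, exp=5)
    p(base=5, exp=4)
      p(base=5, exp=3)
        p(base=5, exp=2)
          p(base=5, exp=1)
            p(base=5, exp=0)
            -> return 1
          -> return 5
        -> return 25
      -> return 125
    -> return 625
  -> return 3125
-> return 15625

Final answer: 15625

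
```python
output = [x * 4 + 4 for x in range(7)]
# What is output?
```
Trace:
  x=0
  x=1
  x=2
  x=3
  x=4
  x=5
  x=6
  output=[4, 8, 12, 16, 20, 24, 28]

Final answer: [4, 8, 12, 16, 20, 24, 28]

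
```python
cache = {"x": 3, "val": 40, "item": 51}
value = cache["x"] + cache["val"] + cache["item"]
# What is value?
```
Trace:
  cache={'x': 3, 'val': 40, 'item': 51}
  cache={'x': 3, 'val': 40, 'item': 51}, value=94

Final answer: 94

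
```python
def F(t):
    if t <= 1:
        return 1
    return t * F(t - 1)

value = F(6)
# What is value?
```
Call trace:
F(t=6)
  F(t=5)
    F(t=4)
      F(t=3)
        F(t=2)
          F(t=1)
          -> return 1
        -> return 2
      -> return 6
    -> return 24
  -> return 120
-> return 720

Final answer: 720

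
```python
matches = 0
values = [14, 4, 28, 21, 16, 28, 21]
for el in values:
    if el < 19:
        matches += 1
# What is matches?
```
Trace:
  matches=0
  matches=1, el=14
  matches=2, el=4
  matches=2, el=28
  matches=2, el=21
  matches=3, el=16
  matches=3, el=28
  matches=3, el=21

Final answer: 3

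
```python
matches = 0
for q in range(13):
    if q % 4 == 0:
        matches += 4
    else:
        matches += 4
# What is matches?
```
Trace:
  matches=0
  matches=4, q=0
  matches=8, q=1
  matches=12, q=2
  matches=16, q=3
  matches=20, q=4
  matches=24, q=5
  matches=28, q=6
  matches=32, q=7
  matches=36, q=8
  matches=40, q=9
  matches=44, q=10
  matches=48, q=11
  matches=52, q=12

Final answer: 52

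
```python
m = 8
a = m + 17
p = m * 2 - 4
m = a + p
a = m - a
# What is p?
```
Trace:
  m=8
  m=8, a=25
  m=8, a=25, p=12
  m=37, a=25, p=12
  m=37, a=12, p=12

Final answer: 12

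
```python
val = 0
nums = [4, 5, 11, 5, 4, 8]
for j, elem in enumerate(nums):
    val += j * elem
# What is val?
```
Trace:
  val=0
  val=0, j=0, elem=4
  val=5, j=1, elem=5
  val=27, j=2, elem=11
  val=42, j=3, elem=5
  val=58, j=4, elem=4
  val=98, j=5, elem=8

Final answer: 98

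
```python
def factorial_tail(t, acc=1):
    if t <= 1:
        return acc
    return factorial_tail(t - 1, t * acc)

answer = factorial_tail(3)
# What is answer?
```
Call trace:
factorial_tail(t=3, acc=1)
  factorial_tail(t=2, acc=3)
    factorial_tail(t=1, acc=6)
    -> return 6
  -> return 6
-> return 6

Final answer: 6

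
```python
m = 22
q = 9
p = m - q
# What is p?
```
Trace:
  m=22
  m=22, q=9
  m=22, q=9, p=13

Final answer: 13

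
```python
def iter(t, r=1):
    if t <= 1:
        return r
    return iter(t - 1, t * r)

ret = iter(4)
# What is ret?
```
Call trace:
iter(t=4, r=1)
  iter(t=3, r=4)
    iter(t=2, r=12)
      iter(t=1, r=24)
      -> return 24
    -> return 24
  -> return 24
-> return 24

Final answer: 24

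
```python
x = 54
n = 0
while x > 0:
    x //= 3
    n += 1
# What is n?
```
Trace:
  x=54
  x=54, n=0
  x=18, n=1
  x=6, n=2
  x=2, n=3
  x=0, n=4

Final answer: 4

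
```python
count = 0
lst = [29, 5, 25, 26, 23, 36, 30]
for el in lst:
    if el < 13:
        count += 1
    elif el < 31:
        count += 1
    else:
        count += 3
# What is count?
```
Trace:
  count=0
  count=1, el=29
  count=2, el=5
  count=3, el=25
  count=4, el=26
  count=5, el=23
  count=8, el=36
  count=9, el=30

Final answer: 9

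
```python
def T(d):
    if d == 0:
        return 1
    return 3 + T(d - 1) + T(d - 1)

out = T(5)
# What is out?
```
Call trace (a repeated sub-call is expanded the first time; later identical calls just restate its return value):
T(d=5)
  T(d=4)
    T(d=3)
      T(d=2)
        T(d=1)
          T(d=0)
          -> return 1
          T(d=0)
          -> return 1
        -> return 5
        T(d=1) -> return 5  (same call as traced above)
      -> return 13
      T(d=2) -> return 13  (same call as traced above)
    -> return 29
    T(d=3) -> return 29  (same call as traced above)
  -> return 61
  T(d=4) -> return 61  (same call as traced above)
-> return 125

Final answer: 125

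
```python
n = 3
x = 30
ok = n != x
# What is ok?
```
Trace:
  n=3
  n=3, x=30
  n=3, x=30, ok=True

Final answer: True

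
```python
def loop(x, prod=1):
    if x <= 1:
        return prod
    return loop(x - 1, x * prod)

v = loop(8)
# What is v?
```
Call trace:
loop(x=8, prod=1)
  loop(x=7, prod=8)
    loop(x=6, prod=56)
      loop(x=5, prod=336)
        loop(x=4, prod=1680)
          loop(x=3, prod=6720)
            loop(x=2, prod=20160)
              loop(x=1, prod=40320)
              -> return 40320
            -> return 40320
          -> return 40320
        -> return 40320
      -> return 40320
    -> return 40320
  -> return 40320
-> return 40320

Final answer: 40320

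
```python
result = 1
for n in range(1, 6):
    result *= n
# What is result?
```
Trace:
  result=1
  result=1, n=1
  result=2, n=2
  result=6, n=3
  result=24, n=4
  result=120, n=5

Final answer: 120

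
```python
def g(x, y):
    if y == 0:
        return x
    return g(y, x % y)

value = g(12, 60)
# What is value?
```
Call trace:
g(x=12, y=60)
  g(x=60, y=12)
    g(x=12, y=0)
    -> return 12
  -> return 12
-> return 12

Final answer: 12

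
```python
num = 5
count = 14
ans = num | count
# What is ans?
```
Trace:
  num=5
  num=5, count=14
  num=5, count=14, ans=15

Final answer: 15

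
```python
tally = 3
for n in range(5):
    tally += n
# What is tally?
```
Trace:
  tally=3
  tally=3, n=0
  tally=4, n=1
  tally=6, n=2
  tally=9, n=3
  tally=13, n=4

Final answer: 13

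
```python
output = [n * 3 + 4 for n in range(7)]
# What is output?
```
Trace:
  n=0
  n=1
  n=2
  n=3
  n=4
  n=5
  n=6
  output=[4, 7, 10, 13, 16, 19, 22]

Final answer: [4, 7, 10, 13, 16, 19, 22]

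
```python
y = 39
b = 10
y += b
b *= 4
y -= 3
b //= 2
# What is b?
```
Trace:
  y=39
  y=39, b=10
  y=49, b=10
  y=49, b=40
  y=46, b=40
  y=46, b=20

Final answer: 20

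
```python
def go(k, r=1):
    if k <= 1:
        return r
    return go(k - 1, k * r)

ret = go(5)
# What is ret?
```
Call trace:
go(k=5, r=1)
  go(k=4, r=5)
    go(k=3, r=20)
      go(k=2, r=60)
        go(k=1, r=120)
        -> return 120
      -> return 120
    -> return 120
  -> return 120
-> return 120

Final answer: 120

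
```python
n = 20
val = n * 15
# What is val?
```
Trace:
  n=20
  n=20, val=300

Final answer: 300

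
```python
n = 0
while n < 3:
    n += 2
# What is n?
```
Trace:
  n=0
  n=2
  n=4

Final answer: 4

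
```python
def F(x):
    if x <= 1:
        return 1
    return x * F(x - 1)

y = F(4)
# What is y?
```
Call trace:
F(x=4)
  F(x=3)
    F(x=2)
      F(x=1)
      -> return 1
    -> return 2
  -> return 6
-> return 24

Final answer: 24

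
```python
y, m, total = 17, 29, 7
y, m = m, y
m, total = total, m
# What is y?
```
Trace:
  y=17, m=29, total=7
  y=29, m=17, total=7
  y=29, m=7, total=17

Final answer: 29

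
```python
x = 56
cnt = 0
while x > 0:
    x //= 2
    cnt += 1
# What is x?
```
Trace:
  x=56
  x=56, cnt=0
  x=28, cnt=1
  x=14, cnt=2
  x=7, cnt=3
  x=3, cnt=4
  x=1, cnt=5
  x=0, cnt=6

Final answer: 0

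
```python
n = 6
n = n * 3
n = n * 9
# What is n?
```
Trace:
  n=6
  n=18
  n=162

Final answer: 162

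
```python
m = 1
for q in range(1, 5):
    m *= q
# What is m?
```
Trace:
  m=1
  m=1, q=1
  m=2, q=2
  m=6, q=3
  m=24, q=4

Final answer: 24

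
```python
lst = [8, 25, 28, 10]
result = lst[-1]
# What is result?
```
Trace:
  lst=[8, 25, 28, 10]
  lst=[8, 25, 28, 10], result=10

Final answer: 10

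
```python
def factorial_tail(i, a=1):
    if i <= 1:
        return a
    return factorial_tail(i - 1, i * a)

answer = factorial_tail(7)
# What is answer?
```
Call trace:
factorial_tail(i=7, a=1)
  factorial_tail(i=6, a=7)
    factorial_tail(i=5, a=42)
      factorial_tail(i=4, a=210)
        factorial_tail(i=3, a=840)
          factorial_tail(i=2, a=2520)
            factorial_tail(i=1, a=5040)
            -> return 5040
          -> return 5040
        -> return 5040
      -> return 5040
    -> return 5040
  -> return 5040
-> return 5040

Final answer: 5040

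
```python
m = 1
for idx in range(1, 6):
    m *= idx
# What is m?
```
Trace:
  m=1
  m=1, idx=1
  m=2, idx=2
  m=6, idx=3
  m=24, idx=4
  m=120, idx=5

Final answer: 120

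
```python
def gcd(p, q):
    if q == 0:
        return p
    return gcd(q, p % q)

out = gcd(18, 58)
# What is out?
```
Call trace:
gcd(p=18, q=58)
  gcd(p=58, q=18)
    gcd(p=18, q=4)
      gcd(p=4, q=2)
        gcd(p=2, q=0)
        -> return 2
      -> return 2
    -> return 2
  -> return 2
-> return 2

Final answer: 2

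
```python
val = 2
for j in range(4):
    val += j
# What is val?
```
Trace:
  val=2
  val=2, j=0
  val=3, j=1
  val=5, j=2
  val=8, j=3

Final answer: 8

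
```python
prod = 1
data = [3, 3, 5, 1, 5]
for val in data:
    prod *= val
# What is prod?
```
Trace:
  prod=1
  prod=3, val=3
  prod=9, val=3
  prod=45, val=5
  prod=45, val=1
  prod=225, val=5

Final answer: 225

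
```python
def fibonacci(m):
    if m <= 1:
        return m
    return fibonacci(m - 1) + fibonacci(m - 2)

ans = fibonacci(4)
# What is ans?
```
Call trace (a repeated sub-call is expanded the first time; later identical calls just restate its return value):
fibonacci(m=4)
  fibonacci(m=3)
    fibonacci(m=2)
      fibonacci(m=1)
      -> return 1
      fibonacci(m=0)
      -> return 0
    -> return 1
    fibonacci(m=1)
    -> return 1
  -> return 2
  fibonacci(m=2) -> return 1  (same call as traced above)
-> return 3

Final answer: 3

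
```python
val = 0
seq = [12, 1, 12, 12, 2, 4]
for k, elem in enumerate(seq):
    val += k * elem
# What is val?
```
Trace:
  val=0
  val=0, k=0, elem=12
  val=1, k=1, elem=1
  val=25, k=2, elem=12
  val=61, k=3, elem=12
  val=69, k=4, elem=2
  val=89, k=5, elem=4

Final answer: 89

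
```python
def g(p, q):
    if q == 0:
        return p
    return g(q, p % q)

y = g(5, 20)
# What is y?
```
Call trace:
g(p=5, q=20)
  g(p=20, q=5)
    g(p=5, q=0)
    -> return 5
  -> return 5
-> return 5

Final answer: 5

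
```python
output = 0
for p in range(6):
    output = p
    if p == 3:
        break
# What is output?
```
Trace:
  output=0
  output=0, p=0
  output=1, p=1
  output=2, p=2
  output=3, p=3

Final answer: 3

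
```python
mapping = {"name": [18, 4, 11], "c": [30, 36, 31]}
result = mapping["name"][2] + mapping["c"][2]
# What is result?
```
Trace:
  mapping={'name': [18, 4, 11], 'c': [30, 36, 31]}
  mapping={'name': [18, 4, 11], 'c': [30, 36, 31]}, result=42

Final answer: 42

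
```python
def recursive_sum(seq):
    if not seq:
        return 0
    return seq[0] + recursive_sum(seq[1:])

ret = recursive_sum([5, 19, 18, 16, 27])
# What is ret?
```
Call trace:
recursive_sum(seq=[5, 19, 18, 16, 27])
  recursive_sum(seq=[19, 18, 16, 27])
    recursive_sum(seq=[18, 16, 27])
      recursive_sum(seq=[16, 27])
        recursive_sum(seq=[27])
          recursive_sum(seq=[])
          -> return 0
        -> return 27
      -> return 43
    -> return 61
  -> return 80
-> return 85

Final answer: 85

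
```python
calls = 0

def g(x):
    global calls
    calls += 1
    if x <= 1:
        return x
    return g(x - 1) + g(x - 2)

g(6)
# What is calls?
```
Call trace (a repeated sub-call is expanded the first time; later identical calls just restate its return value):
g(x=6)
  g(x=5)
    g(x=4)
      g(x=3)
        g(x=2)
          g(x=1)
          -> return 1
          g(x=0)
          -> return 0
        -> return 1
        g(x=1)
        -> return 1
      -> return 2
      g(x=2) -> return 1  (same call as traced above)
    -> return 3
    g(x=3) -> return 2  (same call as traced above)
  -> return 5
  g(x=4) -> return 3  (same call as traced above)
-> return 8

calls is incremented once per call, so count the calls in each subtree. Let C(x) = number of calls made by g(x).
C(0) = C(1) = 1 (base case, no recursion); C(x) = 1 + C(x - 1) + C(x - 2) otherwise.
C(2) = 1 + C(1) + C(0) = 1 + 1 + 1 = 3
C(3) = 1 + C(2) + C(1) = 1 + 3 + 1 = 5
C(4) = 1 + C(3) + C(2) = 1 + 5 + 3 = 9
C(5) = 1 + C(4) + C(3) = 1 + 9 + 5 = 15
C(6) = 1 + C(5) + C(4) = 1 + 15 + 9 = 25
calls = C(6) = 25

Final answer: 25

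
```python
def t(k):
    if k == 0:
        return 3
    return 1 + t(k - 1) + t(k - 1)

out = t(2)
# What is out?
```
Call trace (a repeated sub-call is expanded the first time; later identical calls just restate its return value):
t(k=2)
  t(k=1)
    t(k=0)
    -> return 3
    t(k=0)
    -> return 3
  -> return 7
  t(k=1) -> return 7  (same call as traced above)
-> return 15

Final answer: 15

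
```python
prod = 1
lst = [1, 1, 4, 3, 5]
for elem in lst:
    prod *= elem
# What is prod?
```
Trace:
  prod=1
  prod=1, elem=1
  prod=1, elem=1
  prod=4, elem=4
  prod=12, elem=3
  prod=60, elem=5

Final answer: 60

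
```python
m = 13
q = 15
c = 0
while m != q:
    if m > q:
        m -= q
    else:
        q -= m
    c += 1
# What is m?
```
Trace:
  m=13
  m=13, q=15
  m=13, q=15, c=0
  m=13, q=2, c=1
  m=11, q=2, c=2
  m=9, q=2, c=3
  m=7, q=2, c=4
  m=5, q=2, c=5
  m=3, q=2, c=6
  m=1, q=2, c=7
  m=1, q=1, c=8

Final answer: 1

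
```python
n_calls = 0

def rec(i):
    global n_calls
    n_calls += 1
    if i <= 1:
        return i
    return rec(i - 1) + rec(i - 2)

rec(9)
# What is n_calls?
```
Call trace (a repeated sub-call is expanded the first time; later identical calls just restate its return value):
rec(i=9)
  rec(i=8)
    rec(i=7)
      rec(i=6)
        rec(i=5)
          rec(i=4)
            rec(i=3)
              rec(i=2)
                rec(i=1)
                -> return 1
                rec(i=0)
                -> return 0
              -> return 1
              rec(i=1)
              -> return 1
            -> return 2
            rec(i=2) -> return 1  (same call as traced above)
          -> return 3
          rec(i=3) -> return 2  (same call as traced above)
        -> return 5
        rec(i=4) -> return 3  (same call as traced above)
      -> return 8
      rec(i=5) -> return 5  (same call as traced above)
    -> return 13
    rec(i=6) -> return 8  (same call as traced above)
  -> return 21
  rec(i=7) -> return 13  (same call as traced above)
-> return 34

n_calls is incremented once per call, so count the calls in each subtree. Let C(i) = number of calls made by rec(i).
C(0) = C(1) = 1 (base case, no recursion); C(i) = 1 + C(i - 1) + C(i - 2) otherwise.
C(2) = 1 + C(1) + C(0) = 1 + 1 + 1 = 3
C(3) = 1 + C(2) + C(1) = 1 + 3 + 1 = 5
C(4) = 1 + C(3) + C(2) = 1 + 5 + 3 = 9
C(5) = 1 + C(4) + C(3) = 1 + 9 + 5 = 15
C(6) = 1 + C(5) + C(4) = 1 + 15 + 9 = 25
C(7) = 1 + C(6) + C(5) = 1 + 25 + 15 = 41
C(8) = 1 + C(7) + C(6) = 1 + 41 + 25 = 67
C(9) = 1 + C(8) + C(7) = 1 + 67 + 41 = 109
n_calls = C(9) = 109

Final answer: 109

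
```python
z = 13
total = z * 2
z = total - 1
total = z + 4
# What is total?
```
Trace:
  z=13
  z=13, total=26
  z=25, total=26
  z=25, total=29

Final answer: 29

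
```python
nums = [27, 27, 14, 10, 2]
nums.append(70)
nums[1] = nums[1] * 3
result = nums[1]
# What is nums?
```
Trace:
  nums=[27, 27, 14, 10, 2]
  nums=[27, 27, 14, 10, 2, 70]
  nums=[27, 81, 14, 10, 2, 70]
  nums=[27, 81, 14, 10, 2, 70], result=81

Final answer: [27, 81, 14, 10, 2, 70]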